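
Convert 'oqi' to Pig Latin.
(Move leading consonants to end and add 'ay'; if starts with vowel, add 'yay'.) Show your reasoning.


'oqi' starts with a vowel, so add 'yay': 'oqiyay'.

oqiyay


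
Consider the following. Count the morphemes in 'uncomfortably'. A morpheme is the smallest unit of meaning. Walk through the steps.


Decomposition: un- (prefix) + comfort (root) + -able (suffix) + -ly (suffix) = 4 morpheme(s)

4 morphemes


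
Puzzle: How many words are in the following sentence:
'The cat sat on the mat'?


Split into words: The | cat | sat | on | the | mat = 6 words.

6


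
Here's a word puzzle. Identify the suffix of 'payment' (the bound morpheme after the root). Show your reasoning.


The word 'payment' = 'pay' (root) + '-ment' (suffix). The suffix is '-ment'.

ment


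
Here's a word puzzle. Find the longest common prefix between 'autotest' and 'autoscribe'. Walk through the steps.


Compare from the start: 4 characters match: 'auto'. Mismatch at position 5: 't' vs 's'.

auto


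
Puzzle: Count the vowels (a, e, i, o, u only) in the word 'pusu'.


Vowels in 'pusu': u, u = 2 vowels.

2


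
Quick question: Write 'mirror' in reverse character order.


Reverse 'mirror' character by character: 'rorrim'.

rorrim


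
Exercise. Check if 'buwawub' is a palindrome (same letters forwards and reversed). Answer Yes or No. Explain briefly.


Forward: 'buwawub'
Reversed: 'buwawub'
They are identical.

Yes


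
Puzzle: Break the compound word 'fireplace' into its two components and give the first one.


Split 'fireplace' into 'fire' + 'place'. The first part is 'fire'.

fire


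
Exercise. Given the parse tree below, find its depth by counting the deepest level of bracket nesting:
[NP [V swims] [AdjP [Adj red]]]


Count bracket nesting levels:
'[' at pos 0: depth = 1
'[' at pos 4: depth = 2
'[' at pos 14: depth = 2
'[' at pos 20: depth = 3
Maximum depth reached: 3

3


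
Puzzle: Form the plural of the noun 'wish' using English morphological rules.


Apply rule: Add -es (sibilant/fricative ending). 'wish' becomes 'wishes'.

wishes


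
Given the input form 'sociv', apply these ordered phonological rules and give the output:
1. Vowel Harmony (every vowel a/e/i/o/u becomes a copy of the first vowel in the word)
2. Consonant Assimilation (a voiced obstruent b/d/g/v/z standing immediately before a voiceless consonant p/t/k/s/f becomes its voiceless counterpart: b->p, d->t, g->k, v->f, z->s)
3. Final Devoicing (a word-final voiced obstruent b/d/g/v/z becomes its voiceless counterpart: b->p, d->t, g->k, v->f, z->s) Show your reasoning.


Starting form: 'sociv'
Rule 1: Vowel Harmony: all vowels become 'o' (matching first vowel). 'sociv' -> 'socov'
Rule 2: Consonant Assimilation: no voiced obstruent (b/d/g/v/z) stands immediately before a voiceless consonant (p/t/k/s/f). No change.
Rule 3: Final Devoicing: word-final voiced obstruent 'v' becomes voiceless 'f'. 'socov' -> 'socof'
Final form: 'socof'

socof


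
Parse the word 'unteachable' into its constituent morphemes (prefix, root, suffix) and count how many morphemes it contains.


Step 1: Identify prefix: 'un' (meaning: not/reverse)
Step 2: Identify root: 'teach'
Step 3: Identify suffix(es): 'able'
Decomposition: un- (prefix: not/reverse) + teach (root) + -able (suffix: capable of)
Total morphemes: 3

3 morphemes (un- (prefix: not/reverse) + teach (root) + -able (suffix: capable of))


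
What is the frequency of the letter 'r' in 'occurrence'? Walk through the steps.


Letter 'r' in 'occurrence': found at position(s) 5, 6 = 2 occurrence(s).

2


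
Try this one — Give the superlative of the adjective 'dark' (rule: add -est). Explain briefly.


Apply superlative formation (add -est): 'dark' -> 'darkest'.

darkest


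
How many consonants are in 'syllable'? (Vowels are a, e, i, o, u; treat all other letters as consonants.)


Consonants in 'syllable': s, y, l, l, b, l = 6 consonants.

6


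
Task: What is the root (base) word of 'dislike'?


Remove prefix 'dis' from 'dislike' to get root 'like'.

like


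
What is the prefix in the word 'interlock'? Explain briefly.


The word 'interlock' = 'inter' (prefix) + 'lock' (root). The prefix is 'inter'.

inter


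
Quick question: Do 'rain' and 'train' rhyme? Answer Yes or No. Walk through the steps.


Rime (stressed vowel + following sounds) of 'rain': -ain = /eɪn/
Rime of 'train': -ain = /eɪn/
/eɪn/ and /eɪn/ are the same ending sound, so the words rhyme.

Yes


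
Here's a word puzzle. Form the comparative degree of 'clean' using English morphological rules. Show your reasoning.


Apply comparative formation (add -er): 'clean' -> 'cleaner'.

cleaner


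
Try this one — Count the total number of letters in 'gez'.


Spell out 'gez' and number each letter: g(1), e(2), z(3). Total: 3 letters.

3


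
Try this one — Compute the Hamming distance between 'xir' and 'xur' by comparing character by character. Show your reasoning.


Alignment:
Position 1: 'x' vs 'x' = match
Position 2: 'i' vs 'u' = DIFFER
Position 3: 'r' vs 'r' = match
Total differences: 1

1


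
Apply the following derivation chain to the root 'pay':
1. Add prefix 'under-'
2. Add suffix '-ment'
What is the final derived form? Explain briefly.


Step 1: Add prefix 'under-' to 'pay' = 'underpay'
Step 2: Add suffix '-ment' to 'underpay' = 'underpayment'

underpayment


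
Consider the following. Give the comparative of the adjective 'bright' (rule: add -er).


Apply comparative formation (add -er): 'bright' -> 'brighter'.

brighter


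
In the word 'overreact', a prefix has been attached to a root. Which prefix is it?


The word 'overreact' = 'over' (prefix) + 'react' (root). The prefix is 'over'.

over


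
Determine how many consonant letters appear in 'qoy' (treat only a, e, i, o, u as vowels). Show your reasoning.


Consonants in 'qoy': q, y = 2 consonants.

2


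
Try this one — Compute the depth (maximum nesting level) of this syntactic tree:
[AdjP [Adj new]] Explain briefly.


Count bracket nesting levels:
'[' at pos 0: depth = 1
'[' at pos 6: depth = 2
Maximum depth reached: 2

2


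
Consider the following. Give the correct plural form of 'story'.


Apply rule: Change -y to -ies (consonant + y). 'story' becomes 'stories'.

stories


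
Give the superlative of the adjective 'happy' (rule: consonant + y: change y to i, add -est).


Apply superlative formation (consonant + y: change y to i, add -est): 'happy' -> 'happiest'.

happiest


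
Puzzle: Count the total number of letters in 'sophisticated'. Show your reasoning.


Spell out 'sophisticated' and number each letter: s(1), o(2), p(3), h(4), i(5), s(6), t(7), i(8), c(9), a(10), t(11), e(12), d(13). Total: 13 letters.

13


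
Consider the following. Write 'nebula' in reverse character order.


Reverse 'nebula' character by character: 'aluben'.

aluben


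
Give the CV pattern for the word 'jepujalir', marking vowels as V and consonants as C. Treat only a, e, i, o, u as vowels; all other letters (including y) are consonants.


Letter mapping: j = C, e = V, p = C, u = V, j = C, a = V, l = C, i = V, r = C.

CVCVCVCVC


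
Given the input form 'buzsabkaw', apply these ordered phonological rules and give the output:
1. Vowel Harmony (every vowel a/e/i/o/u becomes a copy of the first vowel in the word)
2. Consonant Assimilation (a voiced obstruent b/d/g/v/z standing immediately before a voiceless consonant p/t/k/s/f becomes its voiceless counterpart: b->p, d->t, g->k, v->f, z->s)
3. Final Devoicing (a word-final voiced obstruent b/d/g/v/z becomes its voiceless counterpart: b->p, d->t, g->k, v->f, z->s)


Starting form: 'buzsabkaw'
Rule 1: Vowel Harmony: all vowels become 'u' (matching first vowel). 'buzsabkaw' -> 'buzsubkuw'
Rule 2: Consonant Assimilation: voiced obstruent before voiceless consonant becomes voiceless ('zs' -> 'ss', 'bk' -> 'pk'). 'buzsubkuw' -> 'bussupkuw'
Rule 3: Final Devoicing: final consonant 'w' is not one of the voiced obstruents b/d/g/v/z. No change.
Final form: 'bussupkuw'

bussupkuw


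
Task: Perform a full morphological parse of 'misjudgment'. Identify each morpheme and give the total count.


Step 1: Identify prefix: 'mis' (meaning: wrongly)
Step 2: Identify root: 'judge'
Step 3: Identify suffix(es): 'ment'
Decomposition: mis- (prefix: wrongly) + judge (root) + -ment (suffix: action/result)
Total morphemes: 3

3 morphemes (mis- (prefix: wrongly) + judge (root) + -ment (suffix: action/result))


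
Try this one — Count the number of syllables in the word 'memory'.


Break 'memory' into syllables: mem-o-ry -> mem | o | ry = 3 syllables

3 syllables


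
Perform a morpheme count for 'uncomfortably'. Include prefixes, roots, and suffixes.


Decomposition: un- (prefix) + comfort (root) + -able (suffix) + -ly (suffix) = 4 morpheme(s)

4 morphemes


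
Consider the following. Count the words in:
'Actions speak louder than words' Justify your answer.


Split into words: Actions | speak | louder | than | words = 5 words.

5


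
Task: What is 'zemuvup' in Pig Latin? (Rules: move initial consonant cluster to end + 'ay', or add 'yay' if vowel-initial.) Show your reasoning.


'zemuvup': move consonant cluster 'z' to end and add 'ay': 'emuvupzay'.

emuvupzay


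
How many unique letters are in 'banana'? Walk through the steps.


Unique letters in 'banana': {a, b, n} = 3 distinct letters.

3


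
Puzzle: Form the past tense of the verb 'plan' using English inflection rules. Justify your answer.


Apply rule: Double final consonant and add -ed. 'plan' becomes 'planned'.

planned


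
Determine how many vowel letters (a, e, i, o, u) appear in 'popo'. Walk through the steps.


Vowels in 'popo': o, o = 2 vowels.

2


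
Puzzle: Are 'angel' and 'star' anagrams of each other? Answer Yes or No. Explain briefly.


Sorted letters of 'angel': 'aegln'
Sorted letters of 'star': 'arst'
They do not match.

No


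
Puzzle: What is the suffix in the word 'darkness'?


The word 'darkness' = 'dark' (root) + '-ness' (suffix). The suffix is '-ness'.

ness


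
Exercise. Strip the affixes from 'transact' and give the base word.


Remove prefix 'trans' from 'transact' to get root 'act'.

act


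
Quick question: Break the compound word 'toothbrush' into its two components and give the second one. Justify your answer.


Split 'toothbrush' into 'tooth' + 'brush'. The second part is 'brush'.

brush


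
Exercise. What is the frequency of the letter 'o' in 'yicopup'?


Letter 'o' in 'yicopup': found at position(s) 4 = 1 occurrence(s).

1


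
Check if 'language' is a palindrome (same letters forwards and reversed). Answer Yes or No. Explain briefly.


Forward: 'language'
Reversed: 'egaugnal'
They differ.

No


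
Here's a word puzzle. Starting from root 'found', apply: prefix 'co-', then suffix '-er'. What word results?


Step 1: Add prefix 'co-' to 'found' = 'cofound'
Step 2: Add suffix '-er' to 'cofound' = 'cofounder'

cofounder


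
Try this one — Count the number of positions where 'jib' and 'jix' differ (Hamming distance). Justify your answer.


Alignment:
Position 1: 'j' vs 'j' = match
Position 2: 'i' vs 'i' = match
Position 3: 'b' vs 'x' = DIFFER
Total differences: 1

1


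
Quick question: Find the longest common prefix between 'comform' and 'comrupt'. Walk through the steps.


Compare from the start: 3 characters match: 'com'. Mismatch at position 4: 'f' vs 'r'.

com


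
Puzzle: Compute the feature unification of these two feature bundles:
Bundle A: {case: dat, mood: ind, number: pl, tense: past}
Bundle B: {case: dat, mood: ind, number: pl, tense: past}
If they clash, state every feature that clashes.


Compare features:
case: A=dat vs B=dat -> unified: dat
mood: A=ind vs B=ind -> unified: ind
number: A=pl vs B=pl -> unified: pl
tense: A=past vs B=past -> unified: past
No clashes found.

Unified: {case: dat, mood: ind, number: pl, tense: past}


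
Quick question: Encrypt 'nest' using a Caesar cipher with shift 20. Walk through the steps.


Shift each letter by 20: n -> h, e -> y, s -> m, t -> n. Result: 'hymn'.

hymn


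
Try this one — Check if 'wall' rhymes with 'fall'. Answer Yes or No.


Rime (stressed vowel + following sounds) of 'wall': -all = /ɔːl/
Rime of 'fall': -all = /ɔːl/
/ɔːl/ and /ɔːl/ are the same ending sound, so the words rhyme.

Yes


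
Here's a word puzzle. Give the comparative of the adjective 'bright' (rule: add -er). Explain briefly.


Apply comparative formation (add -er): 'bright' -> 'brighter'.

brighter


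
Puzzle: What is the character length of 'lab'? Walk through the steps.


Spell out 'lab' and number each letter: l(1), a(2), b(3). Total: 3 letters.

3


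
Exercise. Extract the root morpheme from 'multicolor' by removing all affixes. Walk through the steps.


Remove prefix 'multi' from 'multicolor' to get root 'color'.

color


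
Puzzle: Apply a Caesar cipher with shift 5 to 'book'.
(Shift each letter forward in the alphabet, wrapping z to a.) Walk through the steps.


Shift each letter by 5: b -> g, o -> t, o -> t, k -> p. Result: 'gttp'.

gttp


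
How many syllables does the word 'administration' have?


Break 'administration' into syllables: ad-min-is-tra-tion -> ad | min | is | tra | tion = 5 syllables

5 syllables


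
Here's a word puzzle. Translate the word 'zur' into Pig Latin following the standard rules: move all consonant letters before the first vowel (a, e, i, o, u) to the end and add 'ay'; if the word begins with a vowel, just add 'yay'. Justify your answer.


'zur': move consonant cluster 'z' to end and add 'ay': 'urzay'.

urzay


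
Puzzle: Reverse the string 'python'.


Reverse 'python' character by character: 'nohtyp'.

nohtyp


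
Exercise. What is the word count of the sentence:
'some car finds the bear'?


Split into words: some | car | finds | the | bear = 5 words.

5


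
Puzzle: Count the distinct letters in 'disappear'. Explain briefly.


Unique letters in 'disappear': {a, d, e, i, p, r, s} = 7 distinct letters.

7


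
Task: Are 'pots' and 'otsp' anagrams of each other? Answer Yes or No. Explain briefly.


Sorted letters of 'pots': 'opst'
Sorted letters of 'otsp': 'opst'
They match.

Yes


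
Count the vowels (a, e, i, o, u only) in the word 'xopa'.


Vowels in 'xopa': o, a = 2 vowels.

2


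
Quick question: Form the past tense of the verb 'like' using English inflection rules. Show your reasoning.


Apply rule: Add -d (word ends in -e). 'like' becomes 'liked'.

liked


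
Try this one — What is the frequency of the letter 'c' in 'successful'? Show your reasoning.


Letter 'c' in 'successful': found at position(s) 3, 4 = 2 occurrence(s).

2


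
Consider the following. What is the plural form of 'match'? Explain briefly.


Apply rule: Add -es (sibilant/fricative ending). 'match' becomes 'matches'.

matches


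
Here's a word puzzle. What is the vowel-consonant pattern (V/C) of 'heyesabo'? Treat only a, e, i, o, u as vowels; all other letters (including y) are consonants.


Letter mapping: h = C, e = V, y = C, e = V, s = C, a = V, b = C, o = V.

CVCVCVCV


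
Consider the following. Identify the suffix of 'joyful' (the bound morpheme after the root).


The word 'joyful' = 'joy' (root) + '-ful' (suffix). The suffix is '-ful'.

ful


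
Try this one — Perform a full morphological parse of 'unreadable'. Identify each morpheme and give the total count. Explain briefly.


Step 1: Identify prefix: 'un' (meaning: not/reverse)
Step 2: Identify root: 'read'
Step 3: Identify suffix(es): 'able'
Decomposition: un- (prefix: not/reverse) + read (root) + -able (suffix: capable of)
Total morphemes: 3

3 morphemes (un- (prefix: not/reverse) + read (root) + -able (suffix: capable of))


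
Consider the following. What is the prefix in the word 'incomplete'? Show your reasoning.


The word 'incomplete' = 'in' (prefix) + 'complete' (root). The prefix is 'in'.

in


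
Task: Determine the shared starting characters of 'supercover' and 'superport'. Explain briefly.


Compare from the start: 5 characters match: 'super'. Mismatch at position 6: 'c' vs 'p'.

super


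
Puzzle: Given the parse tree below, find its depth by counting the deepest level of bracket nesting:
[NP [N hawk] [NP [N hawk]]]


Count bracket nesting levels:
'[' at pos 0: depth = 1
'[' at pos 4: depth = 2
'[' at pos 13: depth = 2
'[' at pos 17: depth = 3
Maximum depth reached: 3

3


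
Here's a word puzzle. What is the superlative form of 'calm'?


Apply superlative formation (add -est): 'calm' -> 'calmest'.

calmest


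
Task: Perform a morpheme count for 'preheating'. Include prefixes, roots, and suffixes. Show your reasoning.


Decomposition: pre- (prefix) + heat (root) + -ing (suffix) = 3 morpheme(s)

3 morphemes


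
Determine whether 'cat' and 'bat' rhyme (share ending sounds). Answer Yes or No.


Rime (stressed vowel + following sounds) of 'cat': -at = /æt/
Rime of 'bat': -at = /æt/
/æt/ and /æt/ are the same ending sound, so the words rhyme.

Yes


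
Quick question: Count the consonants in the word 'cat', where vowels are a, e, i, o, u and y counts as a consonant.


Consonants in 'cat': c, t = 2 consonants.

2


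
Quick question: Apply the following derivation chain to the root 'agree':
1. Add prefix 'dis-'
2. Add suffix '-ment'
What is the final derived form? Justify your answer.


Step 1: Add prefix 'dis-' to 'agree' = 'disagree'
Step 2: Add suffix '-ment' to 'disagree' = 'disagreement'

disagreement


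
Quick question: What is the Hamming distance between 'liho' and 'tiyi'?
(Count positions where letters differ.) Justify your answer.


Alignment:
Position 1: 'l' vs 't' = DIFFER
Position 2: 'i' vs 'i' = match
Position 3: 'h' vs 'y' = DIFFER
Position 4: 'o' vs 'i' = DIFFER
Total differences: 3

3


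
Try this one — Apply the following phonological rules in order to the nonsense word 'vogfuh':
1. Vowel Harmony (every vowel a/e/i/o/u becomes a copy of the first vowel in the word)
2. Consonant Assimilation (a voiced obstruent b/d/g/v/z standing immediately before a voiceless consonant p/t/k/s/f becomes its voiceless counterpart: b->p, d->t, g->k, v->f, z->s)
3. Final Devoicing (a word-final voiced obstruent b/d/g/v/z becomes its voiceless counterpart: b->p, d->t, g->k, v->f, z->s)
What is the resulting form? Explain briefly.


Starting form: 'vogfuh'
Rule 1: Vowel Harmony: all vowels become 'o' (matching first vowel). 'vogfuh' -> 'vogfoh'
Rule 2: Consonant Assimilation: voiced obstruent before voiceless consonant becomes voiceless ('gf' -> 'kf'). 'vogfoh' -> 'vokfoh'
Rule 3: Final Devoicing: final consonant 'h' is not one of the voiced obstruents b/d/g/v/z. No change.
Final form: 'vokfoh'

vokfoh


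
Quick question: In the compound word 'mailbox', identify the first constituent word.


Split 'mailbox' into 'mail' + 'box'. The first part is 'mail'.

mail


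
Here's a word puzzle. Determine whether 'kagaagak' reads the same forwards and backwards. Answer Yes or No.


Forward: 'kagaagak'
Reversed: 'kagaagak'
They are identical.

Yes


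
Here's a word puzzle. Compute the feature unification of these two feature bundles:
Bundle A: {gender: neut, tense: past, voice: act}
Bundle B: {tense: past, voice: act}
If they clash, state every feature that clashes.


Compare features:
gender: A=neut vs B=_ -> unified: neut
tense: A=past vs B=past -> unified: past
voice: A=act vs B=act -> unified: act
No clashes found.

Unified: {gender: neut, tense: past, voice: act}


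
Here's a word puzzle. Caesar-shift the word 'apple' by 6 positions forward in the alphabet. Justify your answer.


Shift each letter by 6: a -> g, p -> v, p -> v, l -> r, e -> k. Result: 'gvvrk'.

gvvrk


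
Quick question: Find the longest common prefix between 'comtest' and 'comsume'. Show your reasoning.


Compare from the start: 3 characters match: 'com'. Mismatch at position 4: 't' vs 's'.

com


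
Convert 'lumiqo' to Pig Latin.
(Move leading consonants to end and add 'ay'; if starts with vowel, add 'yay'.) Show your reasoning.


'lumiqo': move consonant cluster 'l' to end and add 'ay': 'umiqolay'.

umiqolay


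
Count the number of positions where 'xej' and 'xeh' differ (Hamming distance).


Alignment:
Position 1: 'x' vs 'x' = match
Position 2: 'e' vs 'e' = match
Position 3: 'j' vs 'h' = DIFFER
Total differences: 1

1


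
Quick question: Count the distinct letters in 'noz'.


Unique letters in 'noz': {n, o, z} = 3 distinct letters.

3


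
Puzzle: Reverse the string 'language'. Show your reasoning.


Reverse 'language' character by character: 'egaugnal'.

egaugnal


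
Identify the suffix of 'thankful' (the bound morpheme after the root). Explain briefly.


The word 'thankful' = 'thank' (root) + '-ful' (suffix). The suffix is '-ful'.

ful


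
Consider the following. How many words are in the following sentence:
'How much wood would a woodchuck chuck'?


Split into words: How | much | wood | would | a | woodchuck | chuck = 7 words.

7


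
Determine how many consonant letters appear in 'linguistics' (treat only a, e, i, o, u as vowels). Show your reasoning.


Consonants in 'linguistics': l, n, g, s, t, c, s = 7 consonants.

7


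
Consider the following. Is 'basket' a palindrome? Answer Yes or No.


Forward: 'basket'
Reversed: 'teksab'
They differ.

No


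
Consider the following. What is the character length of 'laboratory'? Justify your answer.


Spell out 'laboratory' and number each letter: l(1), a(2), b(3), o(4), r(5), a(6), t(7), o(8), r(9), y(10). Total: 10 letters.

10


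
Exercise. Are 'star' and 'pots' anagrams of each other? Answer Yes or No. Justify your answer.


Sorted letters of 'star': 'arst'
Sorted letters of 'pots': 'opst'
They do not match.

No


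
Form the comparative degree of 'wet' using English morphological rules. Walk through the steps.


Apply comparative formation (double final consonant, add -er): 'wet' -> 'wetter'.

wetter


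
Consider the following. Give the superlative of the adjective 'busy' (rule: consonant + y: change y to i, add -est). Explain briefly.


Apply superlative formation (consonant + y: change y to i, add -est): 'busy' -> 'busiest'.

busiest


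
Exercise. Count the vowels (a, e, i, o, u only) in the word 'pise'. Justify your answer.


Vowels in 'pise': i, e = 2 vowels.

2


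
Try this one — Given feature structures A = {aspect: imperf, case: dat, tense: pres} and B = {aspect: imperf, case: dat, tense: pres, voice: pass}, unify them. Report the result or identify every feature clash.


Compare features:
aspect: A=imperf vs B=imperf -> unified: imperf
case: A=dat vs B=dat -> unified: dat
tense: A=pres vs B=pres -> unified: pres
voice: A=_ vs B=pass -> unified: pass
No clashes found.

Unified: {aspect: imperf, case: dat, tense: pres, voice: pass}


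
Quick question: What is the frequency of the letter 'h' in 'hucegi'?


Letter 'h' in 'hucegi': found at position(s) 1 = 1 occurrence(s).

1


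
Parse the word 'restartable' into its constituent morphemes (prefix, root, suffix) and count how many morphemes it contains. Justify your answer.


Step 1: Identify prefix: 're' (meaning: again)
Step 2: Identify root: 'start'
Step 3: Identify suffix(es): 'able'
Decomposition: re- (prefix: again) + start (root) + -able (suffix: capable of)
Total morphemes: 3

3 morphemes (re- (prefix: again) + start (root) + -able (suffix: capable of))


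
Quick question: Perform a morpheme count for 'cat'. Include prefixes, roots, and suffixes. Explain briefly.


Decomposition: cat (free morpheme) = 1 morpheme(s)

1 morphemes


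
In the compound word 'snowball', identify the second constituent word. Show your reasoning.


Split 'snowball' into 'snow' + 'ball'. The second part is 'ball'.

ball


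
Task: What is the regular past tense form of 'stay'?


Apply rule: Add -ed. 'stay' becomes 'stayed'.

stayed


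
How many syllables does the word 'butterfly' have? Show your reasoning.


Break 'butterfly' into syllables: but-ter-fly -> but | ter | fly = 3 syllables

3 syllables


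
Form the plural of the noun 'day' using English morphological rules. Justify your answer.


Apply rule: Add -s. 'day' becomes 'days'.

days


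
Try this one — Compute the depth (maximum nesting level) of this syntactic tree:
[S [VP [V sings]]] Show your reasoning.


Count bracket nesting levels:
'[' at pos 0: depth = 1
'[' at pos 3: depth = 2
'[' at pos 7: depth = 3
Maximum depth reached: 3

3


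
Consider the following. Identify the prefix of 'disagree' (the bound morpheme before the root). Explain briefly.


The word 'disagree' = 'dis' (prefix) + 'agree' (root). The prefix is 'dis'.

dis


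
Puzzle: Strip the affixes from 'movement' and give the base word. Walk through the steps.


Remove suffix '-ment' from 'movement' to get root 'move'.

move


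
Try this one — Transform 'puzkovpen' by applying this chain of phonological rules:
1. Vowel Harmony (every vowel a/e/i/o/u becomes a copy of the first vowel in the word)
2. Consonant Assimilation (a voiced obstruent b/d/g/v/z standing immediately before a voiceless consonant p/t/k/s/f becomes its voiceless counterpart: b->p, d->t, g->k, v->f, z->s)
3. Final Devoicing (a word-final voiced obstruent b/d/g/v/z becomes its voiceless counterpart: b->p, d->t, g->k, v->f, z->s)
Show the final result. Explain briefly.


Starting form: 'puzkovpen'
Rule 1: Vowel Harmony: all vowels become 'u' (matching first vowel). 'puzkovpen' -> 'puzkuvpun'
Rule 2: Consonant Assimilation: voiced obstruent before voiceless consonant becomes voiceless ('zk' -> 'sk', 'vp' -> 'fp'). 'puzkuvpun' -> 'puskufpun'
Rule 3: Final Devoicing: final consonant 'n' is not one of the voiced obstruents b/d/g/v/z. No change.
Final form: 'puskufpun'

puskufpun


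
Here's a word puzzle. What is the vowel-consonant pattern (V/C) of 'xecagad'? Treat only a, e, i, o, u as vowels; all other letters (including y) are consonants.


Letter mapping: x = C, e = V, c = C, a = V, g = C, a = V, d = C.

CVCVCVC


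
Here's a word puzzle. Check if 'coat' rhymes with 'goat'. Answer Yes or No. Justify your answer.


Rime (stressed vowel + following sounds) of 'coat': -oat = /oʊt/
Rime of 'goat': -oat = /oʊt/
/oʊt/ and /oʊt/ are the same ending sound, so the words rhyme.

Yes


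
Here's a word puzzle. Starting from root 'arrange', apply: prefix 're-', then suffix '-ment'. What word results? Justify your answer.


Step 1: Add prefix 're-' to 'arrange' = 'rearrange'
Step 2: Add suffix '-ment' to 'rearrange' = 'rearrangement'

rearrangement


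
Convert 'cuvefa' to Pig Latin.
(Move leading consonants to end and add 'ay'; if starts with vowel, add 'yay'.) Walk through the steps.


'cuvefa': move consonant cluster 'c' to end and add 'ay': 'uvefacay'.

uvefacay


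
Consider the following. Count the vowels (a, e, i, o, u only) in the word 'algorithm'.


Vowels in 'algorithm': a, o, i = 3 vowels.

3


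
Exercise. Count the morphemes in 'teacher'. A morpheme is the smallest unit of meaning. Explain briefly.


Decomposition: teach (root) + -er (suffix) = 2 morpheme(s)

2 morphemes


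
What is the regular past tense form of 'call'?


Apply rule: Add -ed. 'call' becomes 'called'.

called


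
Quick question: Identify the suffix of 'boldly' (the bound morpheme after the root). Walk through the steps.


The word 'boldly' = 'bold' (root) + '-ly' (suffix). The suffix is '-ly'.

ly


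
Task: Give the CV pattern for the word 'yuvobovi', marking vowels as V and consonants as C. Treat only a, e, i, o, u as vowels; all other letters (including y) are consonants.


Letter mapping: y = C, u = V, v = C, o = V, b = C, o = V, v = C, i = V.

CVCVCVCV


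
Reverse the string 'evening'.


Reverse 'evening' character by character: 'gnineve'.

gnineve


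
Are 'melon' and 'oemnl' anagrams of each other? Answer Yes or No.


Sorted letters of 'melon': 'elmno'
Sorted letters of 'oemnl': 'elmno'
They match.

Yes


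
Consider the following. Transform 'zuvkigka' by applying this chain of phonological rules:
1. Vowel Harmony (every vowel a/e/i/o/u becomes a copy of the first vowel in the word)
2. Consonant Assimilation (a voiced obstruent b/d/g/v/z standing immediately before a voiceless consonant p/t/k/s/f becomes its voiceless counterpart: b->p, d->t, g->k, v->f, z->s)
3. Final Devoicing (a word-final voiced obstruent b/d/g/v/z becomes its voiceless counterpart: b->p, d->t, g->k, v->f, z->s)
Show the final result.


Starting form: 'zuvkigka'
Rule 1: Vowel Harmony: all vowels become 'u' (matching first vowel). 'zuvkigka' -> 'zuvkugku'
Rule 2: Consonant Assimilation: voiced obstruent before voiceless consonant becomes voiceless ('vk' -> 'fk', 'gk' -> 'kk'). 'zuvkugku' -> 'zufkukku'
Rule 3: Final Devoicing: the word ends in the vowel 'u', not a consonant. No change.
Final form: 'zufkukku'

zufkukku


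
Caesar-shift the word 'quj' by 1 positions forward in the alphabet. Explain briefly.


Shift each letter by 1: q -> r, u -> v, j -> k. Result: 'rvk'.

rvk


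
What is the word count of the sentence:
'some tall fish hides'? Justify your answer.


Split into words: some | tall | fish | hides = 4 words.

4


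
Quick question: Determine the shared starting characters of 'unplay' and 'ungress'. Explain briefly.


Compare from the start: 2 characters match: 'un'. Mismatch at position 3: 'p' vs 'g'.

un


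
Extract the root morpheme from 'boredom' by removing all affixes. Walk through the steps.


Remove suffix '-dom' from 'boredom' to get root 'bore'.

bore


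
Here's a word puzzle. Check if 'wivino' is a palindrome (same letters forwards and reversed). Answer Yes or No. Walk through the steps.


Forward: 'wivino'
Reversed: 'oniviw'
They differ.

No


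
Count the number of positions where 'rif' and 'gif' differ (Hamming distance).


Alignment:
Position 1: 'r' vs 'g' = DIFFER
Position 2: 'i' vs 'i' = match
Position 3: 'f' vs 'f' = match
Total differences: 1

1


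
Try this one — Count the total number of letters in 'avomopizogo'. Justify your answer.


Spell out 'avomopizogo' and number each letter: a(1), v(2), o(3), m(4), o(5), p(6), i(7), z(8), o(9), g(10), o(11). Total: 11 letters.

11


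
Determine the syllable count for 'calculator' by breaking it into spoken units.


Break 'calculator' into syllables: cal-cu-la-tor -> cal | cu | la | tor = 4 syllables

4 syllables


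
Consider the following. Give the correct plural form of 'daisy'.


Apply rule: Change -y to -ies (consonant + y). 'daisy' becomes 'daisies'.

daisies


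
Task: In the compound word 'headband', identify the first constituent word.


Split 'headband' into 'head' + 'band'. The first part is 'head'.

head


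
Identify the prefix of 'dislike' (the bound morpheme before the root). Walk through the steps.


The word 'dislike' = 'dis' (prefix) + 'like' (root). The prefix is 'dis'.

dis


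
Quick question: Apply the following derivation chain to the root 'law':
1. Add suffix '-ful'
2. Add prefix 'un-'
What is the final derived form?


Step 1: Add suffix '-ful' to 'law' = 'lawful'
Step 2: Add prefix 'un-' to 'lawful' = 'unlawful'

unlawful


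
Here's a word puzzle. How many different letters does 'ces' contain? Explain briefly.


Unique letters in 'ces': {c, e, s} = 3 distinct letters.

3


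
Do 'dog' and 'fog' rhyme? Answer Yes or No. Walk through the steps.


Rime (stressed vowel + following sounds) of 'dog': -og = /ɒg/
Rime of 'fog': -og = /ɒg/
/ɒg/ and /ɒg/ are the same ending sound, so the words rhyme.

Yes


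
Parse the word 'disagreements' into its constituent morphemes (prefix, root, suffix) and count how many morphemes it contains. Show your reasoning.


Step 1: Identify prefix: 'dis' (meaning: not/apart)
Step 2: Identify root: 'agree'
Step 3: Identify suffix(es): 'ment, s'
Decomposition: dis- (prefix: not/apart) + agree (root) + -ment (suffix: action/result) + -s (plural)
Total morphemes: 4

4 morphemes (dis- (prefix: not/apart) + agree (root) + -ment (suffix: action/result) + -s (plural))


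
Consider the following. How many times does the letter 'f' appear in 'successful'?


Letter 'f' in 'successful': found at position(s) 8 = 1 occurrence(s).

1


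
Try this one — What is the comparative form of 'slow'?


Apply comparative formation (add -er): 'slow' -> 'slower'.

slower


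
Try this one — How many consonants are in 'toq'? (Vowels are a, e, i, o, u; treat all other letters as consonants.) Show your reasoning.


Consonants in 'toq': t, q = 2 consonants.

2


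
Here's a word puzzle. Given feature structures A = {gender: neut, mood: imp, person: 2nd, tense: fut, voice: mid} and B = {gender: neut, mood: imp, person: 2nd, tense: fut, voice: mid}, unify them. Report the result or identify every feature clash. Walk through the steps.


Compare features:
gender: A=neut vs B=neut -> unified: neut
mood: A=imp vs B=imp -> unified: imp
person: A=2nd vs B=2nd -> unified: 2nd
tense: A=fut vs B=fut -> unified: fut
voice: A=mid vs B=mid -> unified: mid
No clashes found.

Unified: {gender: neut, mood: imp, person: 2nd, tense: fut, voice: mid}


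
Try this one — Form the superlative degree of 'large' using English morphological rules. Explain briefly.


Apply superlative formation (ends in e: add -st): 'large' -> 'largest'.

largest


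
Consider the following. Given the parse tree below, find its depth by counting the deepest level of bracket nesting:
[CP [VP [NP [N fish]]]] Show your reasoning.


Count bracket nesting levels:
'[' at pos 0: depth = 1
'[' at pos 4: depth = 2
'[' at pos 8: depth = 3
'[' at pos 12: depth = 4
Maximum depth reached: 4

4


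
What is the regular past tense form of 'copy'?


Apply rule: Change -y to -ied. 'copy' becomes 'copied'.

copied


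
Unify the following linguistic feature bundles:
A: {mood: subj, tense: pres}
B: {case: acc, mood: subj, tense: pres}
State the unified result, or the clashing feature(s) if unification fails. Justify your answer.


Compare features:
case: A=_ vs B=acc -> unified: acc
mood: A=subj vs B=subj -> unified: subj
tense: A=pres vs B=pres -> unified: pres
No clashes found.

Unified: {case: acc, mood: subj, tense: pres}


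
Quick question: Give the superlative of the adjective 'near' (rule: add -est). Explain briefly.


Apply superlative formation (add -est): 'near' -> 'nearest'.

nearest


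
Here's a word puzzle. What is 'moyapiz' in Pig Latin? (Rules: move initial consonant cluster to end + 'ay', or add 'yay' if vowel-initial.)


'moyapiz': move consonant cluster 'm' to end and add 'ay': 'oyapizmay'.

oyapizmay


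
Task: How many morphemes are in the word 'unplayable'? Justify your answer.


Decomposition: un- (prefix) + play (root) + -able (suffix) = 3 morpheme(s)

3 morphemes


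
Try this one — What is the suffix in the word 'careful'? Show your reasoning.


The word 'careful' = 'care' (root) + '-ful' (suffix). The suffix is '-ful'.

ful


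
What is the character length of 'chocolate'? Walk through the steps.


Spell out 'chocolate' and number each letter: c(1), h(2), o(3), c(4), o(5), l(6), a(7), t(8), e(9). Total: 9 letters.

9


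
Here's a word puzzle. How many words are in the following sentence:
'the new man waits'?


Split into words: the | new | man | waits = 4 words.

4


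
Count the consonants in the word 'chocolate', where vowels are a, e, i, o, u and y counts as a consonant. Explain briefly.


Consonants in 'chocolate': c, h, c, l, t = 5 consonants.

5


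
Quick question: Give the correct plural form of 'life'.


Apply rule: Change -fe to -ves. 'life' becomes 'lives'.

lives


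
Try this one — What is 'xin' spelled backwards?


Reverse 'xin' character by character: 'nix'.

nix


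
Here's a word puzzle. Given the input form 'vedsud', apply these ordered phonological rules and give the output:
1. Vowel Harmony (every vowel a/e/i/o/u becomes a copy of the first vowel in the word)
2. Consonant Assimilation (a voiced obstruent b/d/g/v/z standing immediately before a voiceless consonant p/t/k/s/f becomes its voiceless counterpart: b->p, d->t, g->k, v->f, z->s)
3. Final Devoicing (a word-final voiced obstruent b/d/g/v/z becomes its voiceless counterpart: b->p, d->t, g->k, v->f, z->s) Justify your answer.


Starting form: 'vedsud'
Rule 1: Vowel Harmony: all vowels become 'e' (matching first vowel). 'vedsud' -> 'vedsed'
Rule 2: Consonant Assimilation: voiced obstruent before voiceless consonant becomes voiceless ('ds' -> 'ts'). 'vedsed' -> 'vetsed'
Rule 3: Final Devoicing: word-final voiced obstruent 'd' becomes voiceless 't'. 'vetsed' -> 'vetset'
Final form: 'vetset'

vetset


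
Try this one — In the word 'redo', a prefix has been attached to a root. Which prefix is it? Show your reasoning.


The word 'redo' = 're' (prefix) + 'do' (root). The prefix is 're'.

re


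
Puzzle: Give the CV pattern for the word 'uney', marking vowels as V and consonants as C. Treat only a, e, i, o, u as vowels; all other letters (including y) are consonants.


Letter mapping: u = V, n = C, e = V, y = C.

VCVC


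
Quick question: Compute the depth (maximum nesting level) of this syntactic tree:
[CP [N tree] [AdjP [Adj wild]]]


Count bracket nesting levels:
'[' at pos 0: depth = 1
'[' at pos 4: depth = 2
'[' at pos 13: depth = 2
'[' at pos 19: depth = 3
Maximum depth reached: 3

3


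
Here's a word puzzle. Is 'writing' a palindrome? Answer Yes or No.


Forward: 'writing'
Reversed: 'gnitirw'
They differ.

No


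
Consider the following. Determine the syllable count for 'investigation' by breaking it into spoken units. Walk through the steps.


Break 'investigation' into syllables: in-ves-ti-ga-tion -> in | ves | ti | ga | tion = 5 syllables

5 syllables


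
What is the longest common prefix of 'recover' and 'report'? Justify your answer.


Compare from the start: 2 characters match: 're'. Mismatch at position 3: 'c' vs 'p'.

re


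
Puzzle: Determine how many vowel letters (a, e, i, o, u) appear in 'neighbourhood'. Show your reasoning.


Vowels in 'neighbourhood': e, i, o, u, o, o = 6 vowels.

6


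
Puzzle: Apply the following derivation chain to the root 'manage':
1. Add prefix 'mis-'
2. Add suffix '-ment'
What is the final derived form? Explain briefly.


Step 1: Add prefix 'mis-' to 'manage' = 'mismanage'
Step 2: Add suffix '-ment' to 'mismanage' = 'mismanagement'

mismanagement


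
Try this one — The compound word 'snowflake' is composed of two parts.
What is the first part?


Split 'snowflake' into 'snow' + 'flake'. The first part is 'snow'.

snow


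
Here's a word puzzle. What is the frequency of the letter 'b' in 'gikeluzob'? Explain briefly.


Letter 'b' in 'gikeluzob': found at position(s) 9 = 1 occurrence(s).

1


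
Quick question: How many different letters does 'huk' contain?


Unique letters in 'huk': {h, k, u} = 3 distinct letters.

3


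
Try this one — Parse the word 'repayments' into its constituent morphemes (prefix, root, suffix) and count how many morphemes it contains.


Step 1: Identify prefix: 're' (meaning: again)
Step 2: Identify root: 'pay'
Step 3: Identify suffix(es): 'ment, s'
Decomposition: re- (prefix: again) + pay (root) + -ment (suffix: action/result) + -s (plural)
Total morphemes: 4

4 morphemes (re- (prefix: again) + pay (root) + -ment (suffix: action/result) + -s (plural))
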